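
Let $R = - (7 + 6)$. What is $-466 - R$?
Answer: $-453$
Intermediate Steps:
$R = -13$ ($R = \left(-1\right) 13 = -13$)
$-466 - R = -466 - -13 = -466 + 13 = -453$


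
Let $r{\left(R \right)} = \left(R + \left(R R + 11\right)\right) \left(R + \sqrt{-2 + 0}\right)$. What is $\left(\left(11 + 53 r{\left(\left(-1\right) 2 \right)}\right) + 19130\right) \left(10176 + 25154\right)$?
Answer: $627566790 + 24342370 i \sqrt{2} \approx 6.2757 \cdot 10^{8} + 3.4425 \cdot 10^{7} i$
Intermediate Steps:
$r{\left(R \right)} = \left(R + i \sqrt{2}\right) \left(11 + R + R^{2}\right)$ ($r{\left(R \right)} = \left(R + \left(R^{2} + 11\right)\right) \left(R + \sqrt{-2}\right) = \left(R + \left(11 + R^{2}\right)\right) \left(R + i \sqrt{2}\right) = \left(11 + R + R^{2}\right) \left(R + i \sqrt{2}\right) = \left(R + i \sqrt{2}\right) \left(11 + R + R^{2}\right)$)
$\left(\left(11 + 53 r{\left(\left(-1\right) 2 \right)}\right) + 19130\right) \left(10176 + 25154\right) = \left(\left(11 + 53 \left(\left(\left(-1\right) 2\right)^{2} + \left(\left(-1\right) 2\right)^{3} + 11 \left(\left(-1\right) 2\right) + 11 i \sqrt{2} + i \left(\left(-1\right) 2\right) \sqrt{2} + i \sqrt{2} \left(\left(-1\right) 2\right)^{2}\right)\right) + 19130\right) \left(10176 + 25154\right) = \left(\left(11 + 53 \left(\left(-2\right)^{2} + \left(-2\right)^{3} + 11 \left(-2\right) + 11 i \sqrt{2} + i \left(-2\right) \sqrt{2} + i \sqrt{2} \left(-2\right)^{2}\right)\right) + 19130\right) 35330 = \left(\left(11 + 53 \left(4 - 8 - 22 + 11 i \sqrt{2} - 2 i \sqrt{2} + i \sqrt{2} \cdot 4\right)\right) + 19130\right) 35330 = \left(\left(11 + 53 \left(4 - 8 - 22 + 11 i \sqrt{2} - 2 i \sqrt{2} + 4 i \sqrt{2}\right)\right) + 19130\right) 35330 = \left(\left(11 + 53 \left(-26 + 13 i \sqrt{2}\right)\right) + 19130\right) 35330 = \left(\left(11 - \left(1378 - 689 i \sqrt{2}\right)\right) + 19130\right) 35330 = \left(\left(-1367 + 689 i \sqrt{2}\right) + 19130\right) 35330 = \left(17763 + 689 i \sqrt{2}\right) 35330 = 627566790 + 24342370 i \sqrt{2}$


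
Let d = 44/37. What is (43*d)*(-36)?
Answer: -68112/37 ≈ -1840.9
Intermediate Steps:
d = 44/37 (d = 44*(1/37) = 44/37 ≈ 1.1892)
(43*d)*(-36) = (43*(44/37))*(-36) = (1892/37)*(-36) = -68112/37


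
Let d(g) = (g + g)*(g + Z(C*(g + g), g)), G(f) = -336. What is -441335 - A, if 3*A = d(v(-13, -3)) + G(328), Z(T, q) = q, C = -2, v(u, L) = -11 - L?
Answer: -1323925/3 ≈ -4.4131e+5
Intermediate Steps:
d(g) = 4*g**2 (d(g) = (g + g)*(g + g) = (2*g)*(2*g) = 4*g**2)
A = -80/3 (A = (4*(-11 - 1*(-3))**2 - 336)/3 = (4*(-11 + 3)**2 - 336)/3 = (4*(-8)**2 - 336)/3 = (4*64 - 336)/3 = (256 - 336)/3 = (1/3)*(-80) = -80/3 ≈ -26.667)
-441335 - A = -441335 - 1*(-80/3) = -441335 + 80/3 = -1323925/3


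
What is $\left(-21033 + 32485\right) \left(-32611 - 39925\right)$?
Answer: $-830682272$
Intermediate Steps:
$\left(-21033 + 32485\right) \left(-32611 - 39925\right) = 11452 \left(-72536\right) = -830682272$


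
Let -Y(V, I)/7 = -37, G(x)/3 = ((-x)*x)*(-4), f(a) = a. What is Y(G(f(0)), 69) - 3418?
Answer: -3159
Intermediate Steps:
G(x) = 12*x² (G(x) = 3*(((-x)*x)*(-4)) = 3*(-x²*(-4)) = 3*(4*x²) = 12*x²)
Y(V, I) = 259 (Y(V, I) = -7*(-37) = 259)
Y(G(f(0)), 69) - 3418 = 259 - 3418 = -3159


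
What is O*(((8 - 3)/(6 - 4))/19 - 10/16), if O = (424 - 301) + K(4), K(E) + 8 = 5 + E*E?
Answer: -1275/19 ≈ -67.105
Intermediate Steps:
K(E) = -3 + E**2 (K(E) = -8 + (5 + E*E) = -8 + (5 + E**2) = -3 + E**2)
O = 136 (O = (424 - 301) + (-3 + 4**2) = 123 + (-3 + 16) = 123 + 13 = 136)
O*(((8 - 3)/(6 - 4))/19 - 10/16) = 136*(((8 - 3)/(6 - 4))/19 - 10/16) = 136*((5/2)*(1/19) - 10*1/16) = 136*((5*(1/2))*(1/19) - 5/8) = 136*((5/2)*(1/19) - 5/8) = 136*(5/38 - 5/8) = 136*(-75/152) = -1275/19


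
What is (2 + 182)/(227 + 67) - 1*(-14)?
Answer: 2150/147 ≈ 14.626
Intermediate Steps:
(2 + 182)/(227 + 67) - 1*(-14) = 184/294 + 14 = 184*(1/294) + 14 = 92/147 + 14 = 2150/147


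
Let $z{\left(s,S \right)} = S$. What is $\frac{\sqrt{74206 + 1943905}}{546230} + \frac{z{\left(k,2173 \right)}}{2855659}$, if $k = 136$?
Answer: $\frac{2173}{2855659} + \frac{\sqrt{2018111}}{546230} \approx 0.0033617$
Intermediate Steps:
$\frac{\sqrt{74206 + 1943905}}{546230} + \frac{z{\left(k,2173 \right)}}{2855659} = \frac{\sqrt{74206 + 1943905}}{546230} + \frac{2173}{2855659} = \sqrt{2018111} \cdot \frac{1}{546230} + 2173 \cdot \frac{1}{2855659} = \frac{\sqrt{2018111}}{546230} + \frac{2173}{2855659} = \frac{2173}{2855659} + \frac{\sqrt{2018111}}{546230}$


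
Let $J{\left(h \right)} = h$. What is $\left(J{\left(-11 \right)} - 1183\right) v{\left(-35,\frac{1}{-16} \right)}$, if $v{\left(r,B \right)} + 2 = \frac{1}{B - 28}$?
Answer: $\frac{1091316}{449} \approx 2430.5$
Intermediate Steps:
$v{\left(r,B \right)} = -2 + \frac{1}{-28 + B}$ ($v{\left(r,B \right)} = -2 + \frac{1}{B - 28} = -2 + \frac{1}{-28 + B}$)
$\left(J{\left(-11 \right)} - 1183\right) v{\left(-35,\frac{1}{-16} \right)} = \left(-11 - 1183\right) \frac{57 - \frac{2}{-16}}{-28 + \frac{1}{-16}} = - 1194 \frac{57 - - \frac{1}{8}}{-28 - \frac{1}{16}} = - 1194 \frac{57 + \frac{1}{8}}{- \frac{449}{16}} = - 1194 \left(\left(- \frac{16}{449}\right) \frac{457}{8}\right) = \left(-1194\right) \left(- \frac{914}{449}\right) = \frac{1091316}{449}$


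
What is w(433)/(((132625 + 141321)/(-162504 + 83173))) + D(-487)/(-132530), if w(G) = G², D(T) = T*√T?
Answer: -14873689859/273946 + 487*I*√487/132530 ≈ -54294.0 + 0.081092*I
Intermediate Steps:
D(T) = T^(3/2)
w(433)/(((132625 + 141321)/(-162504 + 83173))) + D(-487)/(-132530) = 433²/(((132625 + 141321)/(-162504 + 83173))) + (-487)^(3/2)/(-132530) = 187489/((273946/(-79331))) - 487*I*√487*(-1/132530) = 187489/((273946*(-1/79331))) + 487*I*√487/132530 = 187489/(-273946/79331) + 487*I*√487/132530 = 187489*(-79331/273946) + 487*I*√487/132530 = -14873689859/273946 + 487*I*√487/132530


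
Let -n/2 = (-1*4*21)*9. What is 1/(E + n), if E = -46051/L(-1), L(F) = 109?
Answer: 109/118757 ≈ 0.00091784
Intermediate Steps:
E = -46051/109 ≈ -422.49
n = 1512 (n = -2*-1*4*21*9 = -2*(-4*21)*9 = -(-168)*9 = -2*(-756) = 1512)
1/(E + n) = 1/(-46051/109 + 1512) = 1/(118757/109) = 109/118757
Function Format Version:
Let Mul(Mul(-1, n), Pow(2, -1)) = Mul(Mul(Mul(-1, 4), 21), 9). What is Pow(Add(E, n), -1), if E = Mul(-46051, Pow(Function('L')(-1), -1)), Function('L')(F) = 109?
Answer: Rational(109, 118757) ≈ 0.00091784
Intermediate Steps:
E = Rational(-46051, 109) (E = Mul(-46051, Pow(109, -1)) = Mul(-46051, Rational(1, 109)) = Rational(-46051, 109) ≈ -422.49)
n = 1512 (n = Mul(-2, Mul(Mul(Mul(-1, 4), 21), 9)) = Mul(-2, Mul(Mul(-4, 21), 9)) = Mul(-2, Mul(-84, 9)) = Mul(-2, -756) = 1512)
Pow(Add(E, n), -1) = Pow(Add(Rational(-46051, 109), 1512), -1) = Pow(Rational(118757, 109), -1) = Rational(109, 118757)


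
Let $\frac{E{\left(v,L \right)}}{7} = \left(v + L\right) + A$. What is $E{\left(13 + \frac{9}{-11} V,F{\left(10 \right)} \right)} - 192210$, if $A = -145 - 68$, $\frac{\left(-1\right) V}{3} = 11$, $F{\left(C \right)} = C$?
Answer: $-193351$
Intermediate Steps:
$V = -33$ ($V = \left(-3\right) 11 = -33$)
$A = -213$
$E{\left(v,L \right)} = -1491 + 7 L + 7 v$ ($E{\left(v,L \right)} = 7 \left(\left(v + L\right) - 213\right) = 7 \left(\left(L + v\right) - 213\right) = 7 \left(-213 + L + v\right) = -1491 + 7 L + 7 v$)
$E{\left(13 + \frac{9}{-11} V,F{\left(10 \right)} \right)} - 192210 = \left(-1491 + 7 \cdot 10 + 7 \left(13 + \frac{9}{-11} \left(-33\right)\right)\right) - 192210 = \left(-1491 + 70 + 7 \left(13 + 9 \left(- \frac{1}{11}\right) \left(-33\right)\right)\right) - 192210 = \left(-1491 + 70 + 7 \left(13 - -27\right)\right) - 192210 = \left(-1491 + 70 + 7 \left(13 + 27\right)\right) - 192210 = \left(-1491 + 70 + 7 \cdot 40\right) - 192210 = \left(-1491 + 70 + 280\right) - 192210 = -1141 - 192210 = -193351$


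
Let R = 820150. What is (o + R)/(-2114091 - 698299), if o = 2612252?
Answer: -1716201/1406195 ≈ -1.2205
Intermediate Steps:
(o + R)/(-2114091 - 698299) = (2612252 + 820150)/(-2114091 - 698299) = 3432402/(-2812390) = 3432402*(-1/2812390) = -1716201/1406195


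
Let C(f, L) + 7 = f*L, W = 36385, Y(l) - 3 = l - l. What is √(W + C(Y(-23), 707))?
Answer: √38499 ≈ 196.21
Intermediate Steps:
Y(l) = 3 (Y(l) = 3 + (l - l) = 3 + 0 = 3)
C(f, L) = -7 + L*f (C(f, L) = -7 + f*L = -7 + L*f)
√(W + C(Y(-23), 707)) = √(36385 + (-7 + 707*3)) = √(36385 + (-7 + 2121)) = √(36385 + 2114) = √38499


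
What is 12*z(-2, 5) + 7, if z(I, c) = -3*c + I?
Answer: -197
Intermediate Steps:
z(I, c) = I - 3*c
12*z(-2, 5) + 7 = 12*(-2 - 3*5) + 7 = 12*(-2 - 15) + 7 = 12*(-17) + 7 = -204 + 7 = -197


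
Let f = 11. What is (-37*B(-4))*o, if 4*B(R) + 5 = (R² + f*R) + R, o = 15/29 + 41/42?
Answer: 2490211/4872 ≈ 511.13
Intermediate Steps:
o = 1819/1218 (o = 15*(1/29) + 41*(1/42) = 15/29 + 41/42 = 1819/1218 ≈ 1.4934)
B(R) = -5/4 + 3*R + R²/4 (B(R) = -5/4 + ((R² + 11*R) + R)/4 = -5/4 + (R² + 12*R)/4 = -5/4 + (3*R + R²/4) = -5/4 + 3*R + R²/4)
(-37*B(-4))*o = -37*(-5/4 + 3*(-4) + (¼)*(-4)²)*(1819/1218) = -37*(-5/4 - 12 + (¼)*16)*(1819/1218) = -37*(-5/4 - 12 + 4)*(1819/1218) = -37*(-37/4)*(1819/1218) = (1369/4)*(1819/1218) = 2490211/4872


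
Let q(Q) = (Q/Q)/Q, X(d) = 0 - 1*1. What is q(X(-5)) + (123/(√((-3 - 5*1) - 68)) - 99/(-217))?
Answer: -118/217 - 123*I*√19/38 ≈ -0.54378 - 14.109*I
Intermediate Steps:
X(d) = -1 (X(d) = 0 - 1 = -1)
q(Q) = 1/Q
q(X(-5)) + (123/(√((-3 - 5*1) - 68)) - 99/(-217)) = 1/(-1) + (123/(√((-3 - 5*1) - 68)) - 99/(-217)) = -1 + (123/(√((-3 - 5) - 68)) - 99*(-1/217)) = -1 + (123/(√(-8 - 68)) + 99/217) = -1 + (123/(√(-76)) + 99/217) = -1 + (123/((2*I*√19)) + 99/217) = -1 + (123*(-I*√19/38) + 99/217) = -1 + (-123*I*√19/38 + 99/217) = -1 + (99/217 - 123*I*√19/38) = -118/217 - 123*I*√19/38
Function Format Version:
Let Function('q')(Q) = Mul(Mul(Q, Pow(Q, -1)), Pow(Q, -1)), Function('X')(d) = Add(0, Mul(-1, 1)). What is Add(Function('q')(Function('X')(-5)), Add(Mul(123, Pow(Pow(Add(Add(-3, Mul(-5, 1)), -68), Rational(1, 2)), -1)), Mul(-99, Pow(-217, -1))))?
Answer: Add(Rational(-118, 217), Mul(Rational(-123, 38), I, Pow(19, Rational(1, 2)))) ≈ Add(-0.54378, Mul(-14.109, I))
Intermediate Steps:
Function('X')(d) = -1 (Function('X')(d) = Add(0, -1) = -1)
Function('q')(Q) = Pow(Q, -1) (Function('q')(Q) = Mul(1, Pow(Q, -1)) = Pow(Q, -1))
Add(Function('q')(Function('X')(-5)), Add(Mul(123, Pow(Pow(Add(Add(-3, Mul(-5, 1)), -68), Rational(1, 2)), -1)), Mul(-99, Pow(-217, -1)))) = Add(Pow(-1, -1), Add(Mul(123, Pow(Pow(Add(Add(-3, Mul(-5, 1)), -68), Rational(1, 2)), -1)), Mul(-99, Pow(-217, -1)))) = Add(-1, Add(Mul(123, Pow(Pow(Add(Add(-3, -5), -68), Rational(1, 2)), -1)), Mul(-99, Rational(-1, 217)))) = Add(-1, Add(Mul(123, Pow(Pow(Add(-8, -68), Rational(1, 2)), -1)), Rational(99, 217))) = Add(-1, Add(Mul(123, Pow(Pow(-76, Rational(1, 2)), -1)), Rational(99, 217))) = Add(-1, Add(Mul(123, Pow(Mul(2, I, Pow(19, Rational(1, 2))), -1)), Rational(99, 217))) = Add(-1, Add(Mul(123, Mul(Rational(-1, 38), I, Pow(19, Rational(1, 2)))), Rational(99, 217))) = Add(-1, Add(Mul(Rational(-123, 38), I, Pow(19, Rational(1, 2))), Rational(99, 217))) = Add(-1, Add(Rational(99, 217), Mul(Rational(-123, 38), I, Pow(19, Rational(1, 2))))) = Add(Rational(-118, 217), Mul(Rational(-123, 38), I, Pow(19, Rational(1, 2))))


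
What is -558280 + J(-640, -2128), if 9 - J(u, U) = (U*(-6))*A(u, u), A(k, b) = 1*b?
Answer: 7613249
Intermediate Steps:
A(k, b) = b
J(u, U) = 9 + 6*U*u (J(u, U) = 9 - U*(-6)*u = 9 - (-6*U)*u = 9 - (-6)*U*u = 9 + 6*U*u)
-558280 + J(-640, -2128) = -558280 + (9 + 6*(-2128)*(-640)) = -558280 + (9 + 8171520) = -558280 + 8171529 = 7613249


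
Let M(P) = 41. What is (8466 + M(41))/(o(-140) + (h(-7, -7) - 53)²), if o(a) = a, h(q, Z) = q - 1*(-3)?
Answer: 8507/3109 ≈ 2.7362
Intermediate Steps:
h(q, Z) = 3 + q (h(q, Z) = q + 3 = 3 + q)
(8466 + M(41))/(o(-140) + (h(-7, -7) - 53)²) = (8466 + 41)/(-140 + ((3 - 7) - 53)²) = 8507/(-140 + (-4 - 53)²) = 8507/(-140 + (-57)²) = 8507/(-140 + 3249) = 8507/3109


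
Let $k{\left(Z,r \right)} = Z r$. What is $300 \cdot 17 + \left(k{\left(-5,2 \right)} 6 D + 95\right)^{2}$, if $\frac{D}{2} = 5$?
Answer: $260125$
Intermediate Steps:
$D = 10$ ($D = 2 \cdot 5 = 10$)
$300 \cdot 17 + \left(k{\left(-5,2 \right)} 6 D + 95\right)^{2} = 300 \cdot 17 + \left(\left(-5\right) 2 \cdot 6 \cdot 10 + 95\right)^{2} = 5100 + \left(\left(-10\right) 6 \cdot 10 + 95\right)^{2} = 5100 + \left(\left(-60\right) 10 + 95\right)^{2} = 5100 + \left(-600 + 95\right)^{2} = 5100 + \left(-505\right)^{2} = 5100 + 255025 = 260125$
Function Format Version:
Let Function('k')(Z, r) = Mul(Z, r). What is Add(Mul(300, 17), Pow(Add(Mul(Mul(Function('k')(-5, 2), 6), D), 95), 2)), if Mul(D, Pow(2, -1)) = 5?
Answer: 260125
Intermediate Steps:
D = 10 (D = Mul(2, 5) = 10)
Add(Mul(300, 17), Pow(Add(Mul(Mul(Function('k')(-5, 2), 6), D), 95), 2)) = Add(Mul(300, 17), Pow(Add(Mul(Mul(Mul(-5, 2), 6), 10), 95), 2)) = Add(5100, Pow(Add(Mul(Mul(-10, 6), 10), 95), 2)) = Add(5100, Pow(Add(Mul(-60, 10), 95), 2)) = Add(5100, Pow(Add(-600, 95), 2)) = Add(5100, Pow(-505, 2)) = Add(5100, 255025) = 260125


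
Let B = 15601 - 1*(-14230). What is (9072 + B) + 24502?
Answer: 63405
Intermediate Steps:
B = 29831 (B = 15601 + 14230 = 29831)
(9072 + B) + 24502 = (9072 + 29831) + 24502 = 38903 + 24502 = 63405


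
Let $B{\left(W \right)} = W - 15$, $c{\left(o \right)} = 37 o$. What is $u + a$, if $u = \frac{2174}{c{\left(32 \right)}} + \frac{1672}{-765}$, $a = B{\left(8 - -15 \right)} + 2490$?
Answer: $\frac{1131135971}{452880} \approx 2497.6$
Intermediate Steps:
$B{\left(W \right)} = -15 + W$
$a = 2498$ ($a = \left(-15 + \left(8 - -15\right)\right) + 2490 = \left(-15 + \left(8 + 15\right)\right) + 2490 = \left(-15 + 23\right) + 2490 = 8 + 2490 = 2498$)
$u = - \frac{158269}{452880}$ ($u = \frac{2174}{37 \cdot 32} + \frac{1672}{-765} = \frac{2174}{1184} + 1672 \left(- \frac{1}{765}\right) = 2174 \cdot \frac{1}{1184} - \frac{1672}{765} = \frac{1087}{592} - \frac{1672}{765} = - \frac{158269}{452880} \approx -0.34947$)
$u + a = - \frac{158269}{452880} + 2498 = \frac{1131135971}{452880}$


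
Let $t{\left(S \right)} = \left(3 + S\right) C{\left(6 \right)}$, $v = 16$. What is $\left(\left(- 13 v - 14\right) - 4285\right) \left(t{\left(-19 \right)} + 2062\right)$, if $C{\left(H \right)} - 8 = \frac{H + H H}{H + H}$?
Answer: $-8464146$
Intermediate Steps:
$C{\left(H \right)} = 8 + \frac{H + H^{2}}{2 H}$ ($C{\left(H \right)} = 8 + \frac{H + H H}{H + H} = 8 + \frac{H + H^{2}}{2 H}$)
$t{\left(S \right)} = \frac{69}{2} + \frac{23 S}{2}$ ($t{\left(S \right)} = \left(3 + S\right) \left(\frac{17}{2} + \frac{1}{2} \cdot 6\right) = \left(3 + S\right) \left(\frac{17}{2} + 3\right) = \left(3 + S\right) \frac{23}{2} = \frac{69}{2} + \frac{23 S}{2}$)
$\left(\left(- 13 v - 14\right) - 4285\right) \left(t{\left(-19 \right)} + 2062\right) = \left(\left(\left(-13\right) 16 - 14\right) - 4285\right) \left(\left(\frac{69}{2} + \frac{23}{2} \left(-19\right)\right) + 2062\right) = \left(\left(-208 - 14\right) - 4285\right) \left(\left(\frac{69}{2} - \frac{437}{2}\right) + 2062\right) = \left(-222 - 4285\right) \left(-184 + 2062\right) = \left(-4507\right) 1878 = -8464146$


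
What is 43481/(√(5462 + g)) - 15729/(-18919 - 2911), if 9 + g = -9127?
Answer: 15729/21830 - 43481*I*√3674/3674 ≈ 0.72052 - 717.35*I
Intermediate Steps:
g = -9136 (g = -9 - 9127 = -9136)
43481/(√(5462 + g)) - 15729/(-18919 - 2911) = 43481/(√(5462 - 9136)) - 15729/(-18919 - 2911) = 43481/(√(-3674)) - 15729/(-21830) = 43481/((I*√3674)) - 15729*(-1/21830) = 43481*(-I*√3674/3674) + 15729/21830 = -43481*I*√3674/3674 + 15729/21830 = 15729/21830 - 43481*I*√3674/3674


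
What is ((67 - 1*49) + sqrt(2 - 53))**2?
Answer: (18 + I*sqrt(51))**2 ≈ 273.0 + 257.09*I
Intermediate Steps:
((67 - 1*49) + sqrt(2 - 53))**2 = ((67 - 49) + sqrt(-51))**2 = (18 + I*sqrt(51))**2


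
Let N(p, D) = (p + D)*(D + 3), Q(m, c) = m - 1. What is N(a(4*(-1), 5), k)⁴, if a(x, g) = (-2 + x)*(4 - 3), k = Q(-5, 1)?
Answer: 1679616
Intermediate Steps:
Q(m, c) = -1 + m
k = -6 (k = -1 - 5 = -6)
a(x, g) = -2 + x (a(x, g) = (-2 + x)*1 = -2 + x)
N(p, D) = (3 + D)*(D + p) (N(p, D) = (D + p)*(3 + D) = (3 + D)*(D + p))
N(a(4*(-1), 5), k)⁴ = ((-6)² + 3*(-6) + 3*(-2 + 4*(-1)) - 6*(-2 + 4*(-1)))⁴ = (36 - 18 + 3*(-2 - 4) - 6*(-2 - 4))⁴ = (36 - 18 + 3*(-6) - 6*(-6))⁴ = (36 - 18 - 18 + 36)⁴ = 36⁴ = 1679616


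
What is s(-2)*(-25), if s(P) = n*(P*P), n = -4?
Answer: 400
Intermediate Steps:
s(P) = -4*P**2 (s(P) = -4*P*P = -4*P**2)
s(-2)*(-25) = -4*(-2)**2*(-25) = -4*4*(-25) = -16*(-25) = 400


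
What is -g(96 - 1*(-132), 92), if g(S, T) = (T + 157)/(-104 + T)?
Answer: 83/4 ≈ 20.750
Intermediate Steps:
g(S, T) = (157 + T)/(-104 + T)
-g(96 - 1*(-132), 92) = -(157 + 92)/(-104 + 92) = -249/(-12) = -(-1)*249/12 = -1*(-83/4) = 83/4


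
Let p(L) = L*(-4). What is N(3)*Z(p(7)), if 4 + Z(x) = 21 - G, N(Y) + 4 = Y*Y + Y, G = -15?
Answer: 256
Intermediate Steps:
p(L) = -4*L
N(Y) = -4 + Y + Y**2 (N(Y) = -4 + (Y*Y + Y) = -4 + (Y**2 + Y) = -4 + (Y + Y**2) = -4 + Y + Y**2)
Z(x) = 32 (Z(x) = -4 + (21 - 1*(-15)) = -4 + (21 + 15) = -4 + 36 = 32)
N(3)*Z(p(7)) = (-4 + 3 + 3**2)*32 = (-4 + 3 + 9)*32 = 8*32 = 256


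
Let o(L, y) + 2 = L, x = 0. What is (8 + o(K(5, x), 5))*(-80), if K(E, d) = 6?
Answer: -960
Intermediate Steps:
o(L, y) = -2 + L
(8 + o(K(5, x), 5))*(-80) = (8 + (-2 + 6))*(-80) = (8 + 4)*(-80) = 12*(-80) = -960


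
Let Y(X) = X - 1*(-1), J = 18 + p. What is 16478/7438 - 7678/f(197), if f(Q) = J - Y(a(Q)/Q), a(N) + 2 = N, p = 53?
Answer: -5513223749/50559805 ≈ -109.04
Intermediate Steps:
a(N) = -2 + N
J = 71 (J = 18 + 53 = 71)
Y(X) = 1 + X (Y(X) = X + 1 = 1 + X)
f(Q) = 70 - (-2 + Q)/Q (f(Q) = 71 - (1 + (-2 + Q)/Q) = 71 + (-1 - (-2 + Q)/Q) = 70 - (-2 + Q)/Q)
16478/7438 - 7678/f(197) = 16478/7438 - 7678/(69 + 2/197) = 16478*(1/7438) - 7678/(69 + 2*(1/197)) = 8239/3719 - 7678/(69 + 2/197) = 8239/3719 - 7678/13595/197 = 8239/3719 - 7678*197/13595 = 8239/3719 - 1512566/13595 = -5513223749/50559805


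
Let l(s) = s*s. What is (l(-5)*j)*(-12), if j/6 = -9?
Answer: 16200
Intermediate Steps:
j = -54 (j = 6*(-9) = -54)
l(s) = s**2
(l(-5)*j)*(-12) = ((-5)**2*(-54))*(-12) = (25*(-54))*(-12) = -1350*(-12) = 16200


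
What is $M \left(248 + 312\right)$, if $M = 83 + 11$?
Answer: $52640$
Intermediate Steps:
$M = 94$
$M \left(248 + 312\right) = 94 \left(248 + 312\right) = 94 \cdot 560 = 52640$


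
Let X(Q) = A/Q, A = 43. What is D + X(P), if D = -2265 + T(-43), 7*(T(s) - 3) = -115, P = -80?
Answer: -1276221/560 ≈ -2279.0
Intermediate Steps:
T(s) = -94/7 (T(s) = 3 + (⅐)*(-115) = 3 - 115/7 = -94/7)
X(Q) = 43/Q
D = -15949/7 (D = -2265 - 94/7 = -15949/7 ≈ -2278.4)
D + X(P) = -15949/7 + 43/(-80) = -15949/7 + 43*(-1/80) = -15949/7 - 43/80 = -1276221/560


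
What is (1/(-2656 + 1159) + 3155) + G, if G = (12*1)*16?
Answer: 5010458/1497 ≈ 3347.0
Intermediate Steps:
G = 192 (G = 12*16 = 192)
(1/(-2656 + 1159) + 3155) + G = (1/(-2656 + 1159) + 3155) + 192 = (1/(-1497) + 3155) + 192 = (-1/1497 + 3155) + 192 = 4723034/1497 + 192 = 5010458/1497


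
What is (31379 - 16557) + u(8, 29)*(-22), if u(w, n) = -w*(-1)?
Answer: 14646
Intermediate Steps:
u(w, n) = w
(31379 - 16557) + u(8, 29)*(-22) = (31379 - 16557) + 8*(-22) = 14822 - 176 = 14646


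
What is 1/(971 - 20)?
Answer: 1/951 ≈ 0.0010515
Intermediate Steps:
1/(971 - 20) = 1/951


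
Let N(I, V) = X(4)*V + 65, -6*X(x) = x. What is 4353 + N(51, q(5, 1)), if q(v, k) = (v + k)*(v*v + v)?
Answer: 4298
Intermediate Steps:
X(x) = -x/6
q(v, k) = (k + v)*(v + v²) (q(v, k) = (k + v)*(v² + v) = (k + v)*(v + v²))
N(I, V) = 65 - 2*V/3 (N(I, V) = (-⅙*4)*V + 65 = -2*V/3 + 65 = 65 - 2*V/3)
4353 + N(51, q(5, 1)) = 4353 + (65 - 10*(1 + 5 + 5² + 1*5)/3) = 4353 + (65 - 10*(1 + 5 + 25 + 5)/3) = 4353 + (65 - 10*36/3) = 4353 + (65 - ⅔*180) = 4353 + (65 - 120) = 4353 - 55 = 4298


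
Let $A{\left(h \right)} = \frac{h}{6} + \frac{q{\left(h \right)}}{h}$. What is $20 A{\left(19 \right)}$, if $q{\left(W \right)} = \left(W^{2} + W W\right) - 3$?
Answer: $\frac{46750}{57} \approx 820.18$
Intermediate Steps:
$q{\left(W \right)} = -3 + 2 W^{2}$ ($q{\left(W \right)} = \left(W^{2} + W^{2}\right) - 3 = 2 W^{2} - 3 = -3 + 2 W^{2}$)
$A{\left(h \right)} = \frac{h}{6} + \frac{-3 + 2 h^{2}}{h}$
$20 A{\left(19 \right)} = 20 \left(- \frac{3}{19} + \frac{13}{6} \cdot 19\right) = 20 \left(\left(-3\right) \frac{1}{19} + \frac{247}{6}\right) = 20 \left(- \frac{3}{19} + \frac{247}{6}\right) = 20 \cdot \frac{4675}{114} = \frac{46750}{57}$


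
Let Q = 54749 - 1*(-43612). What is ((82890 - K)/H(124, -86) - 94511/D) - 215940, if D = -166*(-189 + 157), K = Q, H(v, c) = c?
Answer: -49287124037/228416 ≈ -2.1578e+5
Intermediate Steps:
Q = 98361 (Q = 54749 + 43612 = 98361)
K = 98361
D = 5312 (D = -166*(-32) = 5312)
((82890 - K)/H(124, -86) - 94511/D) - 215940 = ((82890 - 1*98361)/(-86) - 94511/5312) - 215940 = ((82890 - 98361)*(-1/86) - 94511*1/5312) - 215940 = (-15471*(-1/86) - 94511/5312) - 215940 = (15471/86 - 94511/5312) - 215940 = 37027003/228416 - 215940 = -49287124037/228416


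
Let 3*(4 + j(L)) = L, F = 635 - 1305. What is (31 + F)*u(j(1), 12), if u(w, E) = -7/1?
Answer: 4473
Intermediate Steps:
F = -670
j(L) = -4 + L/3
u(w, E) = -7 (u(w, E) = -7*1 = -7)
(31 + F)*u(j(1), 12) = (31 - 670)*(-7) = -639*(-7) = 4473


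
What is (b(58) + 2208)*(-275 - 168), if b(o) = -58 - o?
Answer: -926756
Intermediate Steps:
(b(58) + 2208)*(-275 - 168) = ((-58 - 1*58) + 2208)*(-275 - 168) = ((-58 - 58) + 2208)*(-443) = (-116 + 2208)*(-443) = 2092*(-443) = -926756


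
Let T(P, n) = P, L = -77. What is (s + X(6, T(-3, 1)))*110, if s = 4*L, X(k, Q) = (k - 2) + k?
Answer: -32780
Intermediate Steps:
X(k, Q) = -2 + 2*k (X(k, Q) = (-2 + k) + k = -2 + 2*k)
s = -308 (s = 4*(-77) = -308)
(s + X(6, T(-3, 1)))*110 = (-308 + (-2 + 2*6))*110 = (-308 + (-2 + 12))*110 = (-308 + 10)*110 = -298*110 = -32780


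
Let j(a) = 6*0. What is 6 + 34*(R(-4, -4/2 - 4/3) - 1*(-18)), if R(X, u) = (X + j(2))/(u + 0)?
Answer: 3294/5 ≈ 658.80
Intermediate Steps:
j(a) = 0
R(X, u) = X/u (R(X, u) = (X + 0)/(u + 0) = X/u)
6 + 34*(R(-4, -4/2 - 4/3) - 1*(-18)) = 6 + 34*(-4/(-4/2 - 4/3) - 1*(-18)) = 6 + 34*(-4/(-4*½ - 4*⅓) + 18) = 6 + 34*(-4/(-2 - 4/3) + 18) = 6 + 34*(-4/(-10/3) + 18) = 6 + 34*(-4*(-3/10) + 18) = 6 + 34*(6/5 + 18) = 6 + 34*(96/5) = 6 + 3264/5 = 3294/5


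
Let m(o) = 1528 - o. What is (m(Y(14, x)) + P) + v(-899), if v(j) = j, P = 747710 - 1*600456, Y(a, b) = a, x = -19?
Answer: 147869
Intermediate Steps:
P = 147254 (P = 747710 - 600456 = 147254)
(m(Y(14, x)) + P) + v(-899) = ((1528 - 1*14) + 147254) - 899 = ((1528 - 14) + 147254) - 899 = (1514 + 147254) - 899 = 148768 - 899 = 147869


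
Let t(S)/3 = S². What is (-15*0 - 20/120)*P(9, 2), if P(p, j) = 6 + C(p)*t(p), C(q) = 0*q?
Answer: -1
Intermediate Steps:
t(S) = 3*S²
C(q) = 0
P(p, j) = 6 (P(p, j) = 6 + 0*(3*p²) = 6 + 0 = 6)
(-15*0 - 20/120)*P(9, 2) = (-15*0 - 20/120)*6 = (0 - 20*1/120)*6 = (0 - ⅙)*6 = -⅙*6 = -1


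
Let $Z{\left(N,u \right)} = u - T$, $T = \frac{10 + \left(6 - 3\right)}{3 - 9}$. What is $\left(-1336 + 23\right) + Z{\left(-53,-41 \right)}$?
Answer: $- \frac{8111}{6} \approx -1351.8$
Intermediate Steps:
$T = - \frac{13}{6}$ ($T = \frac{10 + \left(6 - 3\right)}{-6} = \left(10 + 3\right) \left(- \frac{1}{6}\right) = 13 \left(- \frac{1}{6}\right) = - \frac{13}{6} \approx -2.1667$)
$Z{\left(N,u \right)} = \frac{13}{6} + u$ ($Z{\left(N,u \right)} = u - - \frac{13}{6} = u + \frac{13}{6} = \frac{13}{6} + u$)
$\left(-1336 + 23\right) + Z{\left(-53,-41 \right)} = \left(-1336 + 23\right) + \left(\frac{13}{6} - 41\right) = -1313 - \frac{233}{6} = - \frac{8111}{6}$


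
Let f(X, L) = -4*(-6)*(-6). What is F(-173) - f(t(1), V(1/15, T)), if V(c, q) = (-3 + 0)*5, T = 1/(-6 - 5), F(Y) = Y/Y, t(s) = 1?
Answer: 145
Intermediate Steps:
F(Y) = 1
T = -1/11 (T = 1/(-11) = -1/11 ≈ -0.090909)
V(c, q) = -15 (V(c, q) = -3*5 = -15)
f(X, L) = -144 (f(X, L) = 24*(-6) = -144)
F(-173) - f(t(1), V(1/15, T)) = 1 - 1*(-144) = 1 + 144 = 145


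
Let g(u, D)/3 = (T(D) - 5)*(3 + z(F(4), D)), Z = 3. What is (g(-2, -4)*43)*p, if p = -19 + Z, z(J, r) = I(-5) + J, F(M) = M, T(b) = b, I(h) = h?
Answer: 37152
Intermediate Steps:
z(J, r) = -5 + J
g(u, D) = -30 + 6*D (g(u, D) = 3*((D - 5)*(3 + (-5 + 4))) = 3*((-5 + D)*(3 - 1)) = 3*((-5 + D)*2) = 3*(-10 + 2*D) = -30 + 6*D)
p = -16 (p = -19 + 3 = -16)
(g(-2, -4)*43)*p = ((-30 + 6*(-4))*43)*(-16) = ((-30 - 24)*43)*(-16) = -54*43*(-16) = -2322*(-16) = 37152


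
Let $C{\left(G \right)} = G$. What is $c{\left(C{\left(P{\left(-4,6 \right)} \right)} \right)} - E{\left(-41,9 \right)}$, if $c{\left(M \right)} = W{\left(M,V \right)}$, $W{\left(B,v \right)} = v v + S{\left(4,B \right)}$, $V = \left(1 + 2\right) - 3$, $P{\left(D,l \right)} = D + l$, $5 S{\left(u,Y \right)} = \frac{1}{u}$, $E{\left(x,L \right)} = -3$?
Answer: $\frac{61}{20} \approx 3.05$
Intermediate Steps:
$S{\left(u,Y \right)} = \frac{1}{5 u}$
$V = 0$ ($V = 3 - 3 = 0$)
$W{\left(B,v \right)} = \frac{1}{20} + v^{2}$ ($W{\left(B,v \right)} = v v + \frac{1}{5 \cdot 4} = v^{2} + \frac{1}{5} \cdot \frac{1}{4} = v^{2} + \frac{1}{20} = \frac{1}{20} + v^{2}$)
$c{\left(M \right)} = \frac{1}{20}$ ($c{\left(M \right)} = \frac{1}{20} + 0^{2} = \frac{1}{20} + 0 = \frac{1}{20}$)
$c{\left(C{\left(P{\left(-4,6 \right)} \right)} \right)} - E{\left(-41,9 \right)} = \frac{1}{20} - -3 = \frac{1}{20} + 3 = \frac{61}{20}$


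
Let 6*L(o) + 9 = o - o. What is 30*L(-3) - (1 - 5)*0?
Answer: -45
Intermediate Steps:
L(o) = -3/2 (L(o) = -3/2 + (o - o)/6 = -3/2 + (⅙)*0 = -3/2 + 0 = -3/2)
30*L(-3) - (1 - 5)*0 = 30*(-3/2) - (1 - 5)*0 = -45 - 1*(-4)*0 = -45 + 4*0 = -45 + 0 = -45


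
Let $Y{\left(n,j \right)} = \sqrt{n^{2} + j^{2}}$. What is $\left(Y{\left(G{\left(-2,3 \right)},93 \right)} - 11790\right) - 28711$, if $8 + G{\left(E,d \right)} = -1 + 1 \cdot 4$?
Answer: $-40501 + \sqrt{8674} \approx -40408.0$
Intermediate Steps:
$G{\left(E,d \right)} = -5$ ($G{\left(E,d \right)} = -8 + \left(-1 + 1 \cdot 4\right) = -8 + \left(-1 + 4\right) = -8 + 3 = -5$)
$Y{\left(n,j \right)} = \sqrt{j^{2} + n^{2}}$
$\left(Y{\left(G{\left(-2,3 \right)},93 \right)} - 11790\right) - 28711 = \left(\sqrt{93^{2} + \left(-5\right)^{2}} - 11790\right) - 28711 = \left(\sqrt{8649 + 25} - 11790\right) - 28711 = \left(\sqrt{8674} - 11790\right) - 28711 = \left(-11790 + \sqrt{8674}\right) - 28711 = -40501 + \sqrt{8674}$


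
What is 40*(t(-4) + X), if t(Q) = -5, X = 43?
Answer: 1520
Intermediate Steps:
40*(t(-4) + X) = 40*(-5 + 43) = 40*38 = 1520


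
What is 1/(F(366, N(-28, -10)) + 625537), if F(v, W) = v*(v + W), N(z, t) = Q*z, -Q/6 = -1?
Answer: 1/698005 ≈ 1.4327e-6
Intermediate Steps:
Q = 6 (Q = -6*(-1) = 6)
N(z, t) = 6*z
F(v, W) = v*(W + v)
1/(F(366, N(-28, -10)) + 625537) = 1/(366*(6*(-28) + 366) + 625537) = 1/(366*(-168 + 366) + 625537) = 1/(366*198 + 625537) = 1/(72468 + 625537) = 1/698005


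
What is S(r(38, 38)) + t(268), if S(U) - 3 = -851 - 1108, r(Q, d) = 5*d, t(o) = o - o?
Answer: -1956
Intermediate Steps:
t(o) = 0
S(U) = -1956 (S(U) = 3 + (-851 - 1108) = 3 - 1959 = -1956)
S(r(38, 38)) + t(268) = -1956 + 0 = -1956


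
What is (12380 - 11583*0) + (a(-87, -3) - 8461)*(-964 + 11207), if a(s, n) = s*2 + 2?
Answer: -88415439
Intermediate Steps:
a(s, n) = 2 + 2*s (a(s, n) = 2*s + 2 = 2 + 2*s)
(12380 - 11583*0) + (a(-87, -3) - 8461)*(-964 + 11207) = (12380 - 11583*0) + ((2 + 2*(-87)) - 8461)*(-964 + 11207) = (12380 + 0) + ((2 - 174) - 8461)*10243 = 12380 + (-172 - 8461)*10243 = 12380 - 8633*10243 = 12380 - 88427819 = -88415439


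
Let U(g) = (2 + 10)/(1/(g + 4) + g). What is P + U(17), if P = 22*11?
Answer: 43444/179 ≈ 242.70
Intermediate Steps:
U(g) = 12/(g + 1/(4 + g)) (U(g) = 12/(1/(4 + g) + g) = 12/(g + 1/(4 + g)))
P = 242
P + U(17) = 242 + 12*(4 + 17)/(1 + 17² + 4*17) = 242 + 12*21/(1 + 289 + 68) = 242 + 12*21/358 = 242 + 12*(1/358)*21 = 242 + 126/179 = 43444/179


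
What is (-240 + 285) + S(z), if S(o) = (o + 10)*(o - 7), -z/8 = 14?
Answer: 12183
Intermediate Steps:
z = -112 (z = -8*14 = -112)
S(o) = (-7 + o)*(10 + o) (S(o) = (10 + o)*(-7 + o) = (-7 + o)*(10 + o))
(-240 + 285) + S(z) = (-240 + 285) + (-70 + (-112)² + 3*(-112)) = 45 + (-70 + 12544 - 336) = 45 + 12138 = 12183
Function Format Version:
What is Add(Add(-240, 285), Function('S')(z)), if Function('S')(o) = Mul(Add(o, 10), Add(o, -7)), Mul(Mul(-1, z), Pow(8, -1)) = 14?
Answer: 12183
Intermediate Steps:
z = -112 (z = Mul(-8, 14) = -112)
Function('S')(o) = Mul(Add(-7, o), Add(10, o)) (Function('S')(o) = Mul(Add(10, o), Add(-7, o)) = Mul(Add(-7, o), Add(10, o)))
Add(Add(-240, 285), Function('S')(z)) = Add(Add(-240, 285), Add(-70, Pow(-112, 2), Mul(3, -112))) = Add(45, Add(-70, 12544, -336)) = Add(45, 12138) = 12183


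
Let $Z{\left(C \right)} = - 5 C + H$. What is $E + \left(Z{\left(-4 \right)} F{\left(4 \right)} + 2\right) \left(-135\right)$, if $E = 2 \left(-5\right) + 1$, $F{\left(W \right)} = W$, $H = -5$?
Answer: $-8379$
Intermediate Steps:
$Z{\left(C \right)} = -5 - 5 C$ ($Z{\left(C \right)} = - 5 C - 5 = -5 - 5 C$)
$E = -9$ ($E = -10 + 1 = -9$)
$E + \left(Z{\left(-4 \right)} F{\left(4 \right)} + 2\right) \left(-135\right) = -9 + \left(\left(-5 - -20\right) 4 + 2\right) \left(-135\right) = -9 + \left(\left(-5 + 20\right) 4 + 2\right) \left(-135\right) = -9 + \left(15 \cdot 4 + 2\right) \left(-135\right) = -9 + \left(60 + 2\right) \left(-135\right) = -9 + 62 \left(-135\right) = -9 - 8370 = -8379$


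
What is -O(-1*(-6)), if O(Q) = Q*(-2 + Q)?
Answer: -24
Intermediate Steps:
-O(-1*(-6)) = -(-1*(-6))*(-2 - 1*(-6)) = -6*(-2 + 6) = -6*4 = -1*24 = -24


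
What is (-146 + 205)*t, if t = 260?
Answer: 15340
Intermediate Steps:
(-146 + 205)*t = (-146 + 205)*260 = 59*260 = 15340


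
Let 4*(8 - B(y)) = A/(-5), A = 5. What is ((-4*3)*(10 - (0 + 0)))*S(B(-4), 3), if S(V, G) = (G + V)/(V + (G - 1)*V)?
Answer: -600/11 ≈ -54.545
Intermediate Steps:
B(y) = 33/4 (B(y) = 8 - 5/(4*(-5)) = 8 - 5*(-1)/(4*5) = 8 - ¼*(-1) = 8 + ¼ = 33/4)
S(V, G) = (G + V)/(V + V*(-1 + G)) (S(V, G) = (G + V)/(V + (-1 + G)*V) = (G + V)/(V + V*(-1 + G)))
((-4*3)*(10 - (0 + 0)))*S(B(-4), 3) = ((-4*3)*(10 - (0 + 0)))*((3 + 33/4)/(3*(33/4))) = (-12*(10 - 1*0))*((⅓)*(4/33)*(45/4)) = -12*(10 + 0)*(5/11) = -12*10*(5/11) = -120*5/11 = -600/11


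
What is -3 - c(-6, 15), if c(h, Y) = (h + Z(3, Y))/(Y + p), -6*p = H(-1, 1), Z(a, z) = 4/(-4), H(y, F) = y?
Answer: -33/13 ≈ -2.5385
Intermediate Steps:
Z(a, z) = -1 (Z(a, z) = 4*(-¼) = -1)
p = ⅙ (p = -⅙*(-1) = ⅙ ≈ 0.16667)
c(h, Y) = (-1 + h)/(⅙ + Y) (c(h, Y) = (h - 1)/(Y + ⅙) = (-1 + h)/(⅙ + Y))
-3 - c(-6, 15) = -3 - 6*(-1 - 6)/(1 + 6*15) = -3 - 6*(-7)/(1 + 90) = -3 - 6*(-7)/91 = -3 - 1*(-6/13) = -3 + 6/13 = -33/13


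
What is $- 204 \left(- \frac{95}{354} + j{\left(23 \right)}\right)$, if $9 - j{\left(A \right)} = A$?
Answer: $\frac{171734}{59} \approx 2910.7$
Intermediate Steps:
$j{\left(A \right)} = 9 - A$
$- 204 \left(- \frac{95}{354} + j{\left(23 \right)}\right) = - 204 \left(- \frac{95}{354} + \left(9 - 23\right)\right) = - 204 \left(\left(-95\right) \frac{1}{354} + \left(9 - 23\right)\right) = - 204 \left(- \frac{95}{354} - 14\right) = \left(-204\right) \left(- \frac{5051}{354}\right) = \frac{171734}{59}$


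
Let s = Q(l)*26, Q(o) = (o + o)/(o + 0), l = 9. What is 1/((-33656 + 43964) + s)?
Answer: 1/10360 ≈ 9.6525e-5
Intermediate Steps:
Q(o) = 2 (Q(o) = (2*o)/o = 2)
s = 52 (s = 2*26 = 52)
1/((-33656 + 43964) + s) = 1/((-33656 + 43964) + 52) = 1/(10308 + 52) = 1/10360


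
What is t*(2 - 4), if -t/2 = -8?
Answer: -32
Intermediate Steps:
t = 16 (t = -2*(-8) = 16)
t*(2 - 4) = 16*(2 - 4) = 16*(-2) = -32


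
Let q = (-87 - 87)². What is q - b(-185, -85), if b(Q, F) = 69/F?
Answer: 2573529/85 ≈ 30277.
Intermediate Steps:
q = 30276 (q = (-174)² = 30276)
q - b(-185, -85) = 30276 - 69/(-85) = 30276 - 69*(-1)/85 = 30276 - 1*(-69/85) = 30276 + 69/85 = 2573529/85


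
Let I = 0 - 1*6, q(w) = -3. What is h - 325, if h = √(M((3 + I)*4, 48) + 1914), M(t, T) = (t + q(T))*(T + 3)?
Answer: -325 + √1149 ≈ -291.10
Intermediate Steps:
I = -6 (I = 0 - 6 = -6)
M(t, T) = (-3 + t)*(3 + T) (M(t, T) = (t - 3)*(T + 3) = (-3 + t)*(3 + T))
h = √1149 (h = √((-9 - 3*48 + 3*((3 - 6)*4) + 48*((3 - 6)*4)) + 1914) = √((-9 - 144 + 3*(-3*4) + 48*(-3*4)) + 1914) = √((-9 - 144 + 3*(-12) + 48*(-12)) + 1914) = √((-9 - 144 - 36 - 576) + 1914) = √(-765 + 1914) = √1149 ≈ 33.897)
h - 325 = √1149 - 325 = -325 + √1149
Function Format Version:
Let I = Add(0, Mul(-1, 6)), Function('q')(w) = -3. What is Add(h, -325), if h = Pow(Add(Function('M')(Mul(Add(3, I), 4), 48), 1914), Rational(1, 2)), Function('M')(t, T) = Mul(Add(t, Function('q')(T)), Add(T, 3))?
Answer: Add(-325, Pow(1149, Rational(1, 2))) ≈ -291.10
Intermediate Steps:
I = -6 (I = Add(0, -6) = -6)
Function('M')(t, T) = Mul(Add(-3, t), Add(3, T)) (Function('M')(t, T) = Mul(Add(t, -3), Add(T, 3)) = Mul(Add(-3, t), Add(3, T)))
h = Pow(1149, Rational(1, 2)) (h = Pow(Add(Add(-9, Mul(-3, 48), Mul(3, Mul(Add(3, -6), 4)), Mul(48, Mul(Add(3, -6), 4))), 1914), Rational(1, 2)) = Pow(Add(Add(-9, -144, Mul(3, Mul(-3, 4)), Mul(48, Mul(-3, 4))), 1914), Rational(1, 2)) = Pow(Add(Add(-9, -144, Mul(3, -12), Mul(48, -12)), 1914), Rational(1, 2)) = Pow(Add(Add(-9, -144, -36, -576), 1914), Rational(1, 2)) = Pow(Add(-765, 1914), Rational(1, 2)) = Pow(1149, Rational(1, 2)) ≈ 33.897)
Add(h, -325) = Add(Pow(1149, Rational(1, 2)), -325) = Add(-325, Pow(1149, Rational(1, 2)))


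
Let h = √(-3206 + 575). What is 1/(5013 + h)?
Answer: 1671/8377600 - I*√2631/25132800 ≈ 0.00019946 - 2.0409e-6*I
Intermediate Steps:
h = I*√2631 (h = √(-2631) = I*√2631 ≈ 51.293*I)
1/(5013 + h) = 1/(5013 + I*√2631)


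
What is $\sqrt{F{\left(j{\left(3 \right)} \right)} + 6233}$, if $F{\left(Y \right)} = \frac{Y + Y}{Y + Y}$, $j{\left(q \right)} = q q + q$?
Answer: $\sqrt{6234} \approx 78.956$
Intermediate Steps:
$j{\left(q \right)} = q + q^{2}$ ($j{\left(q \right)} = q^{2} + q = q + q^{2}$)
$F{\left(Y \right)} = 1$ ($F{\left(Y \right)} = \frac{2 Y}{2 Y} = 2 Y \frac{1}{2 Y} = 1$)
$\sqrt{F{\left(j{\left(3 \right)} \right)} + 6233} = \sqrt{1 + 6233} = \sqrt{6234}$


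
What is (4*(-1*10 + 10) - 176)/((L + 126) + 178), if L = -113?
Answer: -176/191 ≈ -0.92147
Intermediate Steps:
(4*(-1*10 + 10) - 176)/((L + 126) + 178) = (4*(-1*10 + 10) - 176)/((-113 + 126) + 178) = (4*(-10 + 10) - 176)/(13 + 178) = (4*0 - 176)/191 = (0 - 176)*(1/191) = -176*1/191 = -176/191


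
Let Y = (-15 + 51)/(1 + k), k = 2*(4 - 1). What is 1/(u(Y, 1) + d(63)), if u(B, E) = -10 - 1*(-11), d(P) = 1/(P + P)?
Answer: 126/127 ≈ 0.99213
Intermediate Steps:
k = 6 (k = 2*3 = 6)
d(P) = 1/(2*P)
Y = 36/7 (Y = (-15 + 51)/(1 + 6) = 36/7 ≈ 5.1429)
u(B, E) = 1 (u(B, E) = -10 + 11 = 1)
1/(u(Y, 1) + d(63)) = 1/(1 + (½)/63) = 1/(1 + (½)*(1/63)) = 1/(1 + 1/126) = 1/(127/126) = 126/127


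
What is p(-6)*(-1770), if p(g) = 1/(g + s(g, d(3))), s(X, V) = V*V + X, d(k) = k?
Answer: 590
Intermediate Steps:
s(X, V) = X + V² (s(X, V) = V² + X = X + V²)
p(g) = 1/(9 + 2*g) (p(g) = 1/(g + (g + 3²)) = 1/(g + (g + 9)) = 1/(g + (9 + g)) = 1/(9 + 2*g))
p(-6)*(-1770) = -1770/(9 + 2*(-6)) = -1770/(9 - 12) = -1770/(-3) = -⅓*(-1770) = 590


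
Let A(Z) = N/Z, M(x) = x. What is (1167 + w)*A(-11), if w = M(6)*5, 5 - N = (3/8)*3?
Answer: -37107/88 ≈ -421.67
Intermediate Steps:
N = 31/8 (N = 5 - 3/8*3 = 5 - 3*(⅛)*3 = 5 - 3*3/8 = 5 - 1*9/8 = 5 - 9/8 = 31/8 ≈ 3.8750)
w = 30 (w = 6*5 = 30)
A(Z) = 31/(8*Z)
(1167 + w)*A(-11) = (1167 + 30)*((31/8)/(-11)) = 1197*((31/8)*(-1/11)) = 1197*(-31/88) = -37107/88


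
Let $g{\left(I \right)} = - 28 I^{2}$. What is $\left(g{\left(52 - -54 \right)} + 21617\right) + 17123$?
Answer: $-275868$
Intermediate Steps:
$\left(g{\left(52 - -54 \right)} + 21617\right) + 17123 = \left(- 28 \left(52 - -54\right)^{2} + 21617\right) + 17123 = \left(- 28 \left(52 + 54\right)^{2} + 21617\right) + 17123 = \left(- 28 \cdot 106^{2} + 21617\right) + 17123 = \left(\left(-28\right) 11236 + 21617\right) + 17123 = \left(-314608 + 21617\right) + 17123 = -292991 + 17123 = -275868$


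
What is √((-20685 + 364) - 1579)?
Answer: 10*I*√219 ≈ 147.99*I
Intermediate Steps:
√((-20685 + 364) - 1579) = √(-20321 - 1579) = √(-21900) = 10*I*√219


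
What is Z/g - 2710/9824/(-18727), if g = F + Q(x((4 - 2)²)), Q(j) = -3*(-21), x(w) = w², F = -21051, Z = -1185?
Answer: 9086088515/160885304976 ≈ 0.056476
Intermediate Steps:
Q(j) = 63
g = -20988 (g = -21051 + 63 = -20988)
Z/g - 2710/9824/(-18727) = -1185/(-20988) - 2710/9824/(-18727) = -1185*(-1/20988) - 2710*1/9824*(-1/18727) = 395/6996 - 1355/4912*(-1/18727) = 395/6996 + 1355/91987024 = 9086088515/160885304976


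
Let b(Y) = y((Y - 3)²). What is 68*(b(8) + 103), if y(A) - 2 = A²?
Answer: 49640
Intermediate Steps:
y(A) = 2 + A²
b(Y) = 2 + (-3 + Y)⁴ (b(Y) = 2 + ((Y - 3)²)² = 2 + ((-3 + Y)²)² = 2 + (-3 + Y)⁴)
68*(b(8) + 103) = 68*((2 + (-3 + 8)⁴) + 103) = 68*((2 + 5⁴) + 103) = 68*((2 + 625) + 103) = 68*(627 + 103) = 68*730 = 49640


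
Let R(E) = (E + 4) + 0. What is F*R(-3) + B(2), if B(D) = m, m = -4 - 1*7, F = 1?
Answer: -10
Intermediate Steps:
m = -11 (m = -4 - 7 = -11)
B(D) = -11
R(E) = 4 + E (R(E) = (4 + E) + 0 = 4 + E)
F*R(-3) + B(2) = 1*(4 - 3) - 11 = 1*1 - 11 = 1 - 11 = -10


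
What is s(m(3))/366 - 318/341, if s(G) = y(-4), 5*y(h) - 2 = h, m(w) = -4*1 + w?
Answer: -291311/312015 ≈ -0.93364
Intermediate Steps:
m(w) = -4 + w
y(h) = ⅖ + h/5
s(G) = -⅖ (s(G) = ⅖ + (⅕)*(-4) = ⅖ - ⅘ = -⅖)
s(m(3))/366 - 318/341 = -⅖/366 - 318/341 = -⅖*1/366 - 318*1/341 = -1/915 - 318/341 = -291311/312015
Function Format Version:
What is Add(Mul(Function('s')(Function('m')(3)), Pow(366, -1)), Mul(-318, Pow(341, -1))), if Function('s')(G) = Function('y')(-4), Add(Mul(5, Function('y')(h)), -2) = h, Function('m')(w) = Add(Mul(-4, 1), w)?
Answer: Rational(-291311, 312015) ≈ -0.93364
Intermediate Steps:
Function('m')(w) = Add(-4, w)
Function('y')(h) = Add(Rational(2, 5), Mul(Rational(1, 5), h))
Function('s')(G) = Rational(-2, 5) (Function('s')(G) = Add(Rational(2, 5), Mul(Rational(1, 5), -4)) = Add(Rational(2, 5), Rational(-4, 5)) = Rational(-2, 5))
Add(Mul(Function('s')(Function('m')(3)), Pow(366, -1)), Mul(-318, Pow(341, -1))) = Add(Mul(Rational(-2, 5), Pow(366, -1)), Mul(-318, Pow(341, -1))) = Add(Mul(Rational(-2, 5), Rational(1, 366)), Mul(-318, Rational(1, 341))) = Add(Rational(-1, 915), Rational(-318, 341)) = Rational(-291311, 312015)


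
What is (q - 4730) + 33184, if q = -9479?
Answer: 18975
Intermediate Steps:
(q - 4730) + 33184 = (-9479 - 4730) + 33184 = -14209 + 33184 = 18975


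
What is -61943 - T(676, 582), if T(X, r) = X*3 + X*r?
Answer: -457403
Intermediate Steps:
T(X, r) = 3*X + X*r
-61943 - T(676, 582) = -61943 - 676*(3 + 582) = -61943 - 676*585 = -61943 - 1*395460 = -61943 - 395460 = -457403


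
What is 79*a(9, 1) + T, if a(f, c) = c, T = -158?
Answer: -79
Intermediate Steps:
79*a(9, 1) + T = 79*1 - 158 = 79 - 158 = -79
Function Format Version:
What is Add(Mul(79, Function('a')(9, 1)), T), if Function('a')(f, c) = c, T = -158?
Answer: -79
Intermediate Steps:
Add(Mul(79, Function('a')(9, 1)), T) = Add(Mul(79, 1), -158) = Add(79, -158) = -79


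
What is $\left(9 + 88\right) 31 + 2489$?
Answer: $5496$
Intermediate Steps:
$\left(9 + 88\right) 31 + 2489 = 97 \cdot 31 + 2489 = 3007 + 2489 = 5496$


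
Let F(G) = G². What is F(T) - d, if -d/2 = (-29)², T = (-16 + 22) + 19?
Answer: 2307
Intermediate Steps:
T = 25 (T = 6 + 19 = 25)
d = -1682 (d = -2*(-29)² = -2*841 = -1682)
F(T) - d = 25² - 1*(-1682) = 625 + 1682 = 2307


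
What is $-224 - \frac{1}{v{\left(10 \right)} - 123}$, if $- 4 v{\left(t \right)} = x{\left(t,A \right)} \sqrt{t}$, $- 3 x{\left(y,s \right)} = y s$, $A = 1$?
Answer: $- \frac{60969914}{272197} + \frac{15 \sqrt{10}}{272197} \approx -223.99$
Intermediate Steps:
$x{\left(y,s \right)} = - \frac{s y}{3}$ ($x{\left(y,s \right)} = - \frac{y s}{3} = - \frac{s y}{3}$)
$v{\left(t \right)} = \frac{t^{\frac{3}{2}}}{12}$ ($v{\left(t \right)} = - \frac{\left(- \frac{1}{3}\right) 1 t \sqrt{t}}{4} = - \frac{- \frac{t}{3} \sqrt{t}}{4} = - \frac{\left(- \frac{1}{3}\right) t^{\frac{3}{2}}}{4} = \frac{t^{\frac{3}{2}}}{12}$)
$-224 - \frac{1}{v{\left(10 \right)} - 123} = -224 - \frac{1}{\frac{10^{\frac{3}{2}}}{12} - 123} = -224 - \frac{1}{\frac{10 \sqrt{10}}{12} - 123} = -224 - \frac{1}{\frac{5 \sqrt{10}}{6} - 123} = -224 - \frac{1}{-123 + \frac{5 \sqrt{10}}{6}}$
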